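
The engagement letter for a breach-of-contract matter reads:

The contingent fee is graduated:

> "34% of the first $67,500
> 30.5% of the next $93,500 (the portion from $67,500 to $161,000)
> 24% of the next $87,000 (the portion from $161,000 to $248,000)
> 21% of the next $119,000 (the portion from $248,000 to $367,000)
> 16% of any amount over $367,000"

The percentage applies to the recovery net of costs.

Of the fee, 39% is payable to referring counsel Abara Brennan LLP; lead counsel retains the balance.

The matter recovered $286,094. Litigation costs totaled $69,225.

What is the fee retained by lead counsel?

$39,574.40

Fee base (net of costs): $286,094 − $69,225 = $216,869
First $67,500 at 34% = $22,950.00
Next $93,500 at 30.5% = $28,517.50
Remaining $55,869 at 24% = $13,408.56
Fee: $22,950.00 + $28,517.50 + $13,408.56 = $64,876.06
Referral share: 39% of $64,876.06 = $25,301.66; lead counsel retains $64,876.06 − $25,301.66 = $39,574.40.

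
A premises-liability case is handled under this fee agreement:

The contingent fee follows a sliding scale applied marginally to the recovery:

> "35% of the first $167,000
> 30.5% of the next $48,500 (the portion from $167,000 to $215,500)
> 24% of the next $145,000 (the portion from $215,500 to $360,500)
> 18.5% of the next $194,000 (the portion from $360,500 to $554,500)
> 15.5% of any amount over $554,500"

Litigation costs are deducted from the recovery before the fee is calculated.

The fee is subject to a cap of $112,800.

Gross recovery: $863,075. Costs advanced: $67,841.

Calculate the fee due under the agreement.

Fee base (net of costs): $863,075 − $67,841 = $795,234
First $167,000 at 35% = $58,450.00
Next $48,500 at 30.5% = $14,792.50
Next $145,000 at 24% = $34,800.00
Next $194,000 at 18.5% = $35,890.00
Remaining $240,734 at 15.5% = $37,313.77
Fee: $58,450.00 + $14,792.50 + $34,800.00 + $35,890.00 + $37,313.77 = $181,246.27
$181,246.27 exceeds the $112,800 cap, so the fee is capped at $112,800.00.

$112,800.00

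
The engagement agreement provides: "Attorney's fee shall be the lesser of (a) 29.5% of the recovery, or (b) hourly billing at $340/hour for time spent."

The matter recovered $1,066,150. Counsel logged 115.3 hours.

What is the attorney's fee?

(a) 29.5% of $1,066,150 = $314,514.25
(b) 115.3 × $340 = $39,202.00
The lesser is (b): $39,202.00.

$39,202.00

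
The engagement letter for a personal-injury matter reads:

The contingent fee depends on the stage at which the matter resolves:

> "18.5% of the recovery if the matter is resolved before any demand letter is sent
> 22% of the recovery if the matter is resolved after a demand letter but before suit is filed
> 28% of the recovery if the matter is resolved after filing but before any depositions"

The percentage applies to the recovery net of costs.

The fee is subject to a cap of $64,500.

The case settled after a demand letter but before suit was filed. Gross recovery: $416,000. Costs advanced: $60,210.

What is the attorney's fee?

Fee base (net of costs): $416,000 − $60,210 = $355,790
The matter settled after a demand letter but before suit was filed, so the 22% rate applies.
$355,790 × 22% = $78,273.80
$78,273.80 exceeds the $64,500 cap, so the fee is capped at $64,500.00.

$64,500.00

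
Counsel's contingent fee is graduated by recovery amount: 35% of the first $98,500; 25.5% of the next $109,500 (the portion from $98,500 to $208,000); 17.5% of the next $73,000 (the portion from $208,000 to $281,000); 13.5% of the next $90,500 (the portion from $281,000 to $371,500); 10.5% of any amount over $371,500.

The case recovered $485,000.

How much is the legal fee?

$99,307.50

First $98,500 at 35% = $34,475.00
Next $109,500 at 25.5% = $27,922.50
Next $73,000 at 17.5% = $12,775.00
Next $90,500 at 13.5% = $12,217.50
Remaining $113,500 at 10.5% = $11,917.50
Fee: $34,475.00 + $27,922.50 + $12,775.00 + $12,217.50 + $11,917.50 = $99,307.50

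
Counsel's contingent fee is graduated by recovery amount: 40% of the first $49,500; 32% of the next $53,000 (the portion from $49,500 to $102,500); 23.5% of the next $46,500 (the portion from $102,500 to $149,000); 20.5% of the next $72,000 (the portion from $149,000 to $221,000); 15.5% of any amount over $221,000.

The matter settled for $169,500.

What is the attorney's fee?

$51,890.00

First $49,500 at 40% = $19,800.00
Next $53,000 at 32% = $16,960.00
Next $46,500 at 23.5% = $10,927.50
Remaining $20,500 at 20.5% = $4,202.50
Fee: $19,800.00 + $16,960.00 + $10,927.50 + $4,202.50 = $51,890.00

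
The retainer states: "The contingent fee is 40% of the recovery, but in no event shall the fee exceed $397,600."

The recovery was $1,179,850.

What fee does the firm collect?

40% of $1,179,850 = $471,940.00
That exceeds the $397,600 cap, so the fee is capped at $397,600.

$397,600.00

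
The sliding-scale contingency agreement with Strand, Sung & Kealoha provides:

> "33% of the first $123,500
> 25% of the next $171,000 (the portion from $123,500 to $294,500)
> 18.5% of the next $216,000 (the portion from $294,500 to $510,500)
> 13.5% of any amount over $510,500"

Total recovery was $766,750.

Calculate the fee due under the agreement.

First $123,500 at 33% = $40,755.00
Next $171,000 at 25% = $42,750.00
Next $216,000 at 18.5% = $39,960.00
Remaining $256,250 at 13.5% = $34,593.75
Fee: $40,755.00 + $42,750.00 + $39,960.00 + $34,593.75 = $158,058.75

$158,058.75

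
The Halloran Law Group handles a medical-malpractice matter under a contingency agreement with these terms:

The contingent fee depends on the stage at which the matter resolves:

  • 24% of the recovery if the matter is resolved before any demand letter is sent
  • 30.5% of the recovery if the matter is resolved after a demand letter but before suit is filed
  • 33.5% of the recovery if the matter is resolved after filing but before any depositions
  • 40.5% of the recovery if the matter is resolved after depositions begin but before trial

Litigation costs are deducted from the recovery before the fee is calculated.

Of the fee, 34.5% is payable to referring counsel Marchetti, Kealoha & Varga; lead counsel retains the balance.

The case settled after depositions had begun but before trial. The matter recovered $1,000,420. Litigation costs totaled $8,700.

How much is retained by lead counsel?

Fee base (net of costs): $1,000,420 − $8,700 = $991,720
The matter settled after depositions had begun but before trial, so the 40.5% rate applies.
$991,720 × 40.5% = $401,646.60
Referral share: 34.5% of $401,646.60 = $138,568.08; lead counsel retains $401,646.60 − $138,568.08 = $263,078.52.

$263,078.52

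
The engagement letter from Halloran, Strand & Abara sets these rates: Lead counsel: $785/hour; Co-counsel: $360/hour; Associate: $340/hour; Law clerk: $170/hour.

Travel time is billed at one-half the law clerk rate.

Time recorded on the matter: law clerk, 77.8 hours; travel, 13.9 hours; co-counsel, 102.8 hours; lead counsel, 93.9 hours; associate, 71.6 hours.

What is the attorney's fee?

$149,471.00

Lead counsel: 93.9 × $785 = $73,711.50
Co-counsel: 102.8 × $360 = $37,008.00
Associate: 71.6 × $340 = $24,344.00
Law clerk: 77.8 × $170 = $13,226.00
Subtotal: $73,711.50 + $37,008.00 + $24,344.00 + $13,226.00 = $148,289.50
Travel: 13.9 × ($170 ÷ 2) = 13.9 × $85.00 = $1,181.50
Total: $148,289.50 + $1,181.50 = $149,471.00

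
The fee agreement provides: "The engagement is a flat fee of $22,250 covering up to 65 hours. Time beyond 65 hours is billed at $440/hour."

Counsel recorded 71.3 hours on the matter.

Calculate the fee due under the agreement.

Flat fee: $22,250.00
Excess hours: 71.3 − 65 = 6.3
Overrun: 6.3 × $440 = $2,772.00
Total: $22,250.00 + $2,772.00 = $25,022.00

$25,022.00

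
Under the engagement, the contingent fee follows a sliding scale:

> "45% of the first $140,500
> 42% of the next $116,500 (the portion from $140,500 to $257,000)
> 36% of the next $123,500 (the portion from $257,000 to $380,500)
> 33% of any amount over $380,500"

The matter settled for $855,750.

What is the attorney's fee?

First $140,500 at 45% = $63,225.00
Next $116,500 at 42% = $48,930.00
Next $123,500 at 36% = $44,460.00
Remaining $475,250 at 33% = $156,832.50
Fee: $63,225.00 + $48,930.00 + $44,460.00 + $156,832.50 = $313,447.50

$313,447.50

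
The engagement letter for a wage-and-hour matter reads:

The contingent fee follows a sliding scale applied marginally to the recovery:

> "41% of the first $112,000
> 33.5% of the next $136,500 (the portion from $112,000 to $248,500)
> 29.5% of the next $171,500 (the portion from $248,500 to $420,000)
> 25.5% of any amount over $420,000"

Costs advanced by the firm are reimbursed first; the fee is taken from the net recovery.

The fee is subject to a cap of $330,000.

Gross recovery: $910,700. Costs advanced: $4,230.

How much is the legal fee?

Fee base (net of costs): $910,700 − $4,230 = $906,470
First $112,000 at 41% = $45,920.00
Next $136,500 at 33.5% = $45,727.50
Next $171,500 at 29.5% = $50,592.50
Remaining $486,470 at 25.5% = $124,049.85
Fee: $45,920.00 + $45,727.50 + $50,592.50 + $124,049.85 = $266,289.85
$266,289.85 is under the $330,000 cap.

$266,289.85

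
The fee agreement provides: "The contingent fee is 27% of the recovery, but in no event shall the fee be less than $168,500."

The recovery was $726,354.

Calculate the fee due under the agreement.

$196,115.58

27% of $726,354 = $196,115.58
That exceeds the $168,500 minimum.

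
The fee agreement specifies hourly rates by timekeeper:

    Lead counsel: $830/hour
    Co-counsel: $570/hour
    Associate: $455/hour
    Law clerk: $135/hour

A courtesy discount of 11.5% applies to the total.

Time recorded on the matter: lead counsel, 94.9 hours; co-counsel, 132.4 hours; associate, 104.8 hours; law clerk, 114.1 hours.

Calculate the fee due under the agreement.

Lead counsel: 94.9 × $830 = $78,767.00
Co-counsel: 132.4 × $570 = $75,468.00
Associate: 104.8 × $455 = $47,684.00
Law clerk: 114.1 × $135 = $15,403.50
Subtotal: $217,322.50
Less 11.5% discount: −$24,992.09
Total: $217,322.50 − $24,992.09 = $192,330.41

$192,330.41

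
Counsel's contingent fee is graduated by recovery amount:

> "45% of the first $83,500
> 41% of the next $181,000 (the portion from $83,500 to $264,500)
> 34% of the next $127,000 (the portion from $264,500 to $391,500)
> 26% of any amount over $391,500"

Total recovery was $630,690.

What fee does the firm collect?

$217,154.40

First $83,500 at 45% = $37,575.00
Next $181,000 at 41% = $74,210.00
Next $127,000 at 34% = $43,180.00
Remaining $239,190 at 26% = $62,189.40
Fee: $37,575.00 + $74,210.00 + $43,180.00 + $62,189.40 = $217,154.40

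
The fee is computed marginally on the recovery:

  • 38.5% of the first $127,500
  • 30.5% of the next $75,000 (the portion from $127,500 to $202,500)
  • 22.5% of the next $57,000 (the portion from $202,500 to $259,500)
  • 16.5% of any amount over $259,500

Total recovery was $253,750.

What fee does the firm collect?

$83,493.75

First $127,500 at 38.5% = $49,087.50
Next $75,000 at 30.5% = $22,875.00
Remaining $51,250 at 22.5% = $11,531.25
Fee: $49,087.50 + $22,875.00 + $11,531.25 = $83,493.75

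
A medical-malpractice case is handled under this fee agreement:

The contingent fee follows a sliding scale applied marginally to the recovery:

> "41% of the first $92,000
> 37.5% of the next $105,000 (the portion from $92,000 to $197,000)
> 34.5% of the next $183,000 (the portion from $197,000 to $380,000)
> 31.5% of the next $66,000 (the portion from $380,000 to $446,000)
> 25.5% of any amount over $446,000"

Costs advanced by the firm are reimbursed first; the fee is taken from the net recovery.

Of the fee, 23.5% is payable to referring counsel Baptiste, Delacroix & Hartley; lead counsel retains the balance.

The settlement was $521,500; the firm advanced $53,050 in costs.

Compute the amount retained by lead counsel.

$127,559.73

Fee base (net of costs): $521,500 − $53,050 = $468,450
First $92,000 at 41% = $37,720.00
Next $105,000 at 37.5% = $39,375.00
Next $183,000 at 34.5% = $63,135.00
Next $66,000 at 31.5% = $20,790.00
Remaining $22,450 at 25.5% = $5,724.75
Fee: $37,720.00 + $39,375.00 + $63,135.00 + $20,790.00 + $5,724.75 = $166,744.75
Referral share: 23.5% of $166,744.75 = $39,185.02; lead counsel retains $166,744.75 − $39,185.02 = $127,559.73.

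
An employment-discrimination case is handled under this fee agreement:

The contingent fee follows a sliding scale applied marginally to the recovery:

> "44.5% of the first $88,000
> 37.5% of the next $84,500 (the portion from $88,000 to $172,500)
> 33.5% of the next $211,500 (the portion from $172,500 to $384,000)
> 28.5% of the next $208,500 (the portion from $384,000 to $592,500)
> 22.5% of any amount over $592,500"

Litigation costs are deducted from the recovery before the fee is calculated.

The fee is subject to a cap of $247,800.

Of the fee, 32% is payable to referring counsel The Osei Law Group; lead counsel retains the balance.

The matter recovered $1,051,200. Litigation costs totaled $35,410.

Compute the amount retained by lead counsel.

Fee base (net of costs): $1,051,200 − $35,410 = $1,015,790
First $88,000 at 44.5% = $39,160.00
Next $84,500 at 37.5% = $31,687.50
Next $211,500 at 33.5% = $70,852.50
Next $208,500 at 28.5% = $59,422.50
Remaining $423,290 at 22.5% = $95,240.25
Fee: $39,160.00 + $31,687.50 + $70,852.50 + $59,422.50 + $95,240.25 = $296,362.75
$296,362.75 exceeds the $247,800 cap, so the fee is capped at $247,800.00.
Referral share: 32% of $247,800.00 = $79,296.00; lead counsel retains $247,800.00 − $79,296.00 = $168,504.00.

$168,504.00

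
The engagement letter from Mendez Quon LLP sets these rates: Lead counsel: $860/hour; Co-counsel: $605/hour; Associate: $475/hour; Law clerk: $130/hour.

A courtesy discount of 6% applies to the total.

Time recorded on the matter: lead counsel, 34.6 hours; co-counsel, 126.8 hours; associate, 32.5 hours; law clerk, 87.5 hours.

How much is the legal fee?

$125,285.55

Lead counsel: 34.6 × $860 = $29,756.00
Co-counsel: 126.8 × $605 = $76,714.00
Associate: 32.5 × $475 = $15,437.50
Law clerk: 87.5 × $130 = $11,375.00
Subtotal: $133,282.50
Less 6% discount: −$7,996.95
Total: $133,282.50 − $7,996.95 = $125,285.55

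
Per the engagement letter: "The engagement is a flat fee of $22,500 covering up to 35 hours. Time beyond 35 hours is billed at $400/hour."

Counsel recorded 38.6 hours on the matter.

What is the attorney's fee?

Flat fee: $22,500.00
Excess hours: 38.6 − 35 = 3.6
Overrun: 3.6 × $400 = $1,440.00
Total: $22,500.00 + $1,440.00 = $23,940.00

$23,940.00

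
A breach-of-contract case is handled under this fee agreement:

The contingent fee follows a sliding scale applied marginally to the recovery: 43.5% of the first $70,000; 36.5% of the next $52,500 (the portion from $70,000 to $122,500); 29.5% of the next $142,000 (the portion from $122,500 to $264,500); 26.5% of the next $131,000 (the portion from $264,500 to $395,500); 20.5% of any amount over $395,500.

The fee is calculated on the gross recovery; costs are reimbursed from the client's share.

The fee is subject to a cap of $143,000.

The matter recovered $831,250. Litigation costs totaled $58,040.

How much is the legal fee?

$143,000.00

Fee base is the gross recovery, $831,250; costs are reimbursed separately.
First $70,000 at 43.5% = $30,450.00
Next $52,500 at 36.5% = $19,162.50
Next $142,000 at 29.5% = $41,890.00
Next $131,000 at 26.5% = $34,715.00
Remaining $435,750 at 20.5% = $89,328.75
Fee: $30,450.00 + $19,162.50 + $41,890.00 + $34,715.00 + $89,328.75 = $215,546.25
$215,546.25 exceeds the $143,000 cap, so the fee is capped at $143,000.00.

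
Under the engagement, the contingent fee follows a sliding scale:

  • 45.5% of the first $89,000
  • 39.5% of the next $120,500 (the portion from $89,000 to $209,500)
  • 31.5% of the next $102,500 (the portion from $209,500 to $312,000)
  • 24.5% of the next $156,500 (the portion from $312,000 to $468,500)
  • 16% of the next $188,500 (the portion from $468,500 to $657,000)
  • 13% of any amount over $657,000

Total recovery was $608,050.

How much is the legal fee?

First $89,000 at 45.5% = $40,495.00
Next $120,500 at 39.5% = $47,597.50
Next $102,500 at 31.5% = $32,287.50
Next $156,500 at 24.5% = $38,342.50
Remaining $139,550 at 16% = $22,328.00
Fee: $40,495.00 + $47,597.50 + $32,287.50 + $38,342.50 + $22,328.00 = $181,050.50

$181,050.50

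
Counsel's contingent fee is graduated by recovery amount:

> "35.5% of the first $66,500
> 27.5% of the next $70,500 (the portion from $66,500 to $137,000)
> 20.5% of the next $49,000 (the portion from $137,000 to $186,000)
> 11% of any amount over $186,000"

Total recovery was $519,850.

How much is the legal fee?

First $66,500 at 35.5% = $23,607.50
Next $70,500 at 27.5% = $19,387.50
Next $49,000 at 20.5% = $10,045.00
Remaining $333,850 at 11% = $36,723.50
Fee: $23,607.50 + $19,387.50 + $10,045.00 + $36,723.50 = $89,763.50

$89,763.50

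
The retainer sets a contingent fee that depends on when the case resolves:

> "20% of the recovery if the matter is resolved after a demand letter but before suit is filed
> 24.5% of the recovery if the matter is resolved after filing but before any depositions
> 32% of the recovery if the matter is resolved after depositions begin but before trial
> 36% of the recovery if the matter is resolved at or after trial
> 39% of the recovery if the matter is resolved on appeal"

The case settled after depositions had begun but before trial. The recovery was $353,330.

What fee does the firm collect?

The matter settled after depositions had begun but before trial, so the 32% rate applies.
$353,330 × 32% = $113,065.60

$113,065.60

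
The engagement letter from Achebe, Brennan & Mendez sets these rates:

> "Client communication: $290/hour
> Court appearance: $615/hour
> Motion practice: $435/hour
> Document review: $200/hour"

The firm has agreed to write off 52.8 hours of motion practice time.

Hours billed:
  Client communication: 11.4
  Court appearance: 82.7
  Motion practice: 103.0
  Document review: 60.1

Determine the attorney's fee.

Client communication: 11.4 × $290 = $3,306.00
Court appearance: 82.7 × $615 = $50,860.50
Motion practice: 103.0 × $435 = $44,805.00
Document review: 60.1 × $200 = $12,020.00
Subtotal: $110,991.50
Write-off: 52.8 × $435 = $22,968.00
Total: $110,991.50 − $22,968.00 = $88,023.50

$88,023.50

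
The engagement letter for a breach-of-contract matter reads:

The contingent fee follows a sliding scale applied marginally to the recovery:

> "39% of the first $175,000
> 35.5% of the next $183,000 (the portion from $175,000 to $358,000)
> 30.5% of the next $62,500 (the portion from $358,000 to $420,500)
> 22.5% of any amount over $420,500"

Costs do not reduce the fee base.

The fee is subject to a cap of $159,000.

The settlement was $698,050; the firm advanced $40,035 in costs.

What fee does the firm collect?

Fee base is the gross recovery, $698,050; costs are reimbursed separately.
First $175,000 at 39% = $68,250.00
Next $183,000 at 35.5% = $64,965.00
Next $62,500 at 30.5% = $19,062.50
Remaining $277,550 at 22.5% = $62,448.75
Fee: $68,250.00 + $64,965.00 + $19,062.50 + $62,448.75 = $214,726.25
$214,726.25 exceeds the $159,000 cap, so the fee is capped at $159,000.00.

$159,000.00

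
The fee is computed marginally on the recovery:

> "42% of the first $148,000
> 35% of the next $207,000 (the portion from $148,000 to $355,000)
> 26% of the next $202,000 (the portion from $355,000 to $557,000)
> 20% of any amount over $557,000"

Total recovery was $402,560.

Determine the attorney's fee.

First $148,000 at 42% = $62,160.00
Next $207,000 at 35% = $72,450.00
Remaining $47,560 at 26% = $12,365.60
Fee: $62,160.00 + $72,450.00 + $12,365.60 = $146,975.60

$146,975.60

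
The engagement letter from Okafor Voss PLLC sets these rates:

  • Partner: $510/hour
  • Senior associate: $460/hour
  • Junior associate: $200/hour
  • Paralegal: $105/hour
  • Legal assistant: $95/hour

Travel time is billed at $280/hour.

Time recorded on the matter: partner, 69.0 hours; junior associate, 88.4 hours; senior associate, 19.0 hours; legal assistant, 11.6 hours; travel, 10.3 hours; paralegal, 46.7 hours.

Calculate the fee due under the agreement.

$70,499.50

Partner: 69.0 × $510 = $35,190.00
Senior associate: 19.0 × $460 = $8,740.00
Junior associate: 88.4 × $200 = $17,680.00
Paralegal: 46.7 × $105 = $4,903.50
Legal assistant: 11.6 × $95 = $1,102.00
Subtotal: $35,190.00 + $8,740.00 + $17,680.00 + $4,903.50 + $1,102.00 = $67,615.50
Travel: 10.3 × $280 = $2,884.00
Total: $67,615.50 + $2,884.00 = $70,499.50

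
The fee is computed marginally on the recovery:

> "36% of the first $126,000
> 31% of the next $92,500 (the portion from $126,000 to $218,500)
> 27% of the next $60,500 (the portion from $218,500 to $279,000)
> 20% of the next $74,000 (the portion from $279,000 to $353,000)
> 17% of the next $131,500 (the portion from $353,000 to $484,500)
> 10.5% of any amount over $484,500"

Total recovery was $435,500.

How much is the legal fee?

First $126,000 at 36% = $45,360.00
Next $92,500 at 31% = $28,675.00
Next $60,500 at 27% = $16,335.00
Next $74,000 at 20% = $14,800.00
Remaining $82,500 at 17% = $14,025.00
Fee: $45,360.00 + $28,675.00 + $16,335.00 + $14,800.00 + $14,025.00 = $119,195.00

$119,195.00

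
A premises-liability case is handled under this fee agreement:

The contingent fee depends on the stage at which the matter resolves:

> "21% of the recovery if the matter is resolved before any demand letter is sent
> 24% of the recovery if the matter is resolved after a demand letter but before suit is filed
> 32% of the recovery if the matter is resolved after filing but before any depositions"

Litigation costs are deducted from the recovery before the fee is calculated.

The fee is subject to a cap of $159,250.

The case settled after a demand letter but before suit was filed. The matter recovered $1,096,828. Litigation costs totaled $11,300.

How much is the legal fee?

$159,250.00

Fee base (net of costs): $1,096,828 − $11,300 = $1,085,528
The matter settled after a demand letter but before suit was filed, so the 24% rate applies.
$1,085,528 × 24% = $260,526.72
$260,526.72 exceeds the $159,250 cap, so the fee is capped at $159,250.00.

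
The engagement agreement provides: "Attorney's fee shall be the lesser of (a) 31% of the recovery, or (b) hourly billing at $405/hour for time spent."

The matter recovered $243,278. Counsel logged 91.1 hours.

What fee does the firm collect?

$36,895.50

(a) 31% of $243,278 = $75,416.18
(b) 91.1 × $405 = $36,895.50
The lesser is (b): $36,895.50.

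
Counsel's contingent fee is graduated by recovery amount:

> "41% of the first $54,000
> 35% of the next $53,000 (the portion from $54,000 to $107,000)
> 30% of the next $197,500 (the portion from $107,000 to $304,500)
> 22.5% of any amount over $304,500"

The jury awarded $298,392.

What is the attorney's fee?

First $54,000 at 41% = $22,140.00
Next $53,000 at 35% = $18,550.00
Remaining $191,392 at 30% = $57,417.60
Fee: $22,140.00 + $18,550.00 + $57,417.60 = $98,107.60

$98,107.60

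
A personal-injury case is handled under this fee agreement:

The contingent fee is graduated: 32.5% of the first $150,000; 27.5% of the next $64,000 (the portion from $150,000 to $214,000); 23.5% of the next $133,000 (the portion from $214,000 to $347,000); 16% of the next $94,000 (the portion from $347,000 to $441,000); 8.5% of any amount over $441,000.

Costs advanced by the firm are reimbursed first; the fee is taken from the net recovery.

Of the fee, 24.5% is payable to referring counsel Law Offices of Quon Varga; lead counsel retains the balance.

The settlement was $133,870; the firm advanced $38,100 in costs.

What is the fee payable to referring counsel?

$7,625.69

Fee base (net of costs): $133,870 − $38,100 = $95,770
First $95,770 at 32.5% = $31,125.25
Referral share: 24.5% of $31,125.25 = $7,625.69; lead counsel retains $31,125.25 − $7,625.69 = $23,499.56.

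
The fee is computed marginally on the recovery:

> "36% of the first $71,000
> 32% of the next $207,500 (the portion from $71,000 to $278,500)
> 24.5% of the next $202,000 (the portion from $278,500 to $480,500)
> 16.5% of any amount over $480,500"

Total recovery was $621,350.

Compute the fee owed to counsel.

First $71,000 at 36% = $25,560.00
Next $207,500 at 32% = $66,400.00
Next $202,000 at 24.5% = $49,490.00
Remaining $140,850 at 16.5% = $23,240.25
Fee: $25,560.00 + $66,400.00 + $49,490.00 + $23,240.25 = $164,690.25

$164,690.25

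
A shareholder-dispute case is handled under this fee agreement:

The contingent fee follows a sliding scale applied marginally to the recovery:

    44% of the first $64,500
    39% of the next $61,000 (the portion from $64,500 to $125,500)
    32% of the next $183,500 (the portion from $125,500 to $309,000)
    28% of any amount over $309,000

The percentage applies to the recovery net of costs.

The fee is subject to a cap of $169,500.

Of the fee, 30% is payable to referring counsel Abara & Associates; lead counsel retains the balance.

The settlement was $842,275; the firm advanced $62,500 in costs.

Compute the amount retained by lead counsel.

Fee base (net of costs): $842,275 − $62,500 = $779,775
First $64,500 at 44% = $28,380.00
Next $61,000 at 39% = $23,790.00
Next $183,500 at 32% = $58,720.00
Remaining $470,775 at 28% = $131,817.00
Fee: $28,380.00 + $23,790.00 + $58,720.00 + $131,817.00 = $242,707.00
$242,707.00 exceeds the $169,500 cap, so the fee is capped at $169,500.00.
Referral share: 30% of $169,500.00 = $50,850.00; lead counsel retains $169,500.00 − $50,850.00 = $118,650.00.

$118,650.00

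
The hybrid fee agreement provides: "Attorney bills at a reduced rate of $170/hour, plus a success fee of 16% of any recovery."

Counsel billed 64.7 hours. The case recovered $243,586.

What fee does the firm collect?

$49,972.76

Hourly: 64.7 × $170 = $10,999.00
Success fee: 16% of $243,586 = $38,973.76
Total: $10,999.00 + $38,973.76 = $49,972.76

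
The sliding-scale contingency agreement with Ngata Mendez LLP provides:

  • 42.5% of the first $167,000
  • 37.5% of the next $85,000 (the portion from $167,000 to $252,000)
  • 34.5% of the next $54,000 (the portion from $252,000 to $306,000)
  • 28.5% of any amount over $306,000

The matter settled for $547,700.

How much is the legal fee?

First $167,000 at 42.5% = $70,975.00
Next $85,000 at 37.5% = $31,875.00
Next $54,000 at 34.5% = $18,630.00
Remaining $241,700 at 28.5% = $68,884.50
Fee: $70,975.00 + $31,875.00 + $18,630.00 + $68,884.50 = $190,364.50

$190,364.50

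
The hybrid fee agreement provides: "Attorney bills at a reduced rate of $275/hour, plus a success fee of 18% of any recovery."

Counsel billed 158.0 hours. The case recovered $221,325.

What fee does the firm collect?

$83,288.50

Hourly: 158.0 × $275 = $43,450.00
Success fee: 18% of $221,325 = $39,838.50
Total: $43,450.00 + $39,838.50 = $83,288.50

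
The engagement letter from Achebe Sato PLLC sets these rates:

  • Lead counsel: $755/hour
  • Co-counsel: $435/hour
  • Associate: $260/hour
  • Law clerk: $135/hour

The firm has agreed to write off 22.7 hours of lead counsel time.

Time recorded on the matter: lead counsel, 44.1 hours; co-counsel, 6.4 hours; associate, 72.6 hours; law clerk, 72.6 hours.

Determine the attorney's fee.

Lead counsel: 44.1 × $755 = $33,295.50
Co-counsel: 6.4 × $435 = $2,784.00
Associate: 72.6 × $260 = $18,876.00
Law clerk: 72.6 × $135 = $9,801.00
Subtotal: $64,756.50
Write-off: 22.7 × $755 = $17,138.50
Total: $64,756.50 − $17,138.50 = $47,618.00

$47,618.00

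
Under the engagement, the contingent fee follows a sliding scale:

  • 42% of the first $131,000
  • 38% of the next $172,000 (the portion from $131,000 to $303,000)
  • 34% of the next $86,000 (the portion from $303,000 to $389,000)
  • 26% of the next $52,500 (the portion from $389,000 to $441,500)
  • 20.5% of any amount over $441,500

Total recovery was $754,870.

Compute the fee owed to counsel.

First $131,000 at 42% = $55,020.00
Next $172,000 at 38% = $65,360.00
Next $86,000 at 34% = $29,240.00
Next $52,500 at 26% = $13,650.00
Remaining $313,370 at 20.5% = $64,240.85
Fee: $55,020.00 + $65,360.00 + $29,240.00 + $13,650.00 + $64,240.85 = $227,510.85

$227,510.85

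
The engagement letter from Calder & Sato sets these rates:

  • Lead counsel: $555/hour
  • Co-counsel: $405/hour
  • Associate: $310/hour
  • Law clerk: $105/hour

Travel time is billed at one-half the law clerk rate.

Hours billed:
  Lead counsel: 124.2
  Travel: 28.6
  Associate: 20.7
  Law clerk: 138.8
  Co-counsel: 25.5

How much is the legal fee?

$101,751.00

Lead counsel: 124.2 × $555 = $68,931.00
Co-counsel: 25.5 × $405 = $10,327.50
Associate: 20.7 × $310 = $6,417.00
Law clerk: 138.8 × $105 = $14,574.00
Subtotal: $68,931.00 + $10,327.50 + $6,417.00 + $14,574.00 = $100,249.50
Travel: 28.6 × ($105 ÷ 2) = 28.6 × $52.50 = $1,501.50
Total: $100,249.50 + $1,501.50 = $101,751.00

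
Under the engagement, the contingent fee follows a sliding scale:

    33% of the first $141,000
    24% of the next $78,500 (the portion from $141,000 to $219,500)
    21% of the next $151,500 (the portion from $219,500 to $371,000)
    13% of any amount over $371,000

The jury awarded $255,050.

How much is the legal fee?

First $141,000 at 33% = $46,530.00
Next $78,500 at 24% = $18,840.00
Remaining $35,550 at 21% = $7,465.50
Fee: $46,530.00 + $18,840.00 + $7,465.50 = $72,835.50

$72,835.50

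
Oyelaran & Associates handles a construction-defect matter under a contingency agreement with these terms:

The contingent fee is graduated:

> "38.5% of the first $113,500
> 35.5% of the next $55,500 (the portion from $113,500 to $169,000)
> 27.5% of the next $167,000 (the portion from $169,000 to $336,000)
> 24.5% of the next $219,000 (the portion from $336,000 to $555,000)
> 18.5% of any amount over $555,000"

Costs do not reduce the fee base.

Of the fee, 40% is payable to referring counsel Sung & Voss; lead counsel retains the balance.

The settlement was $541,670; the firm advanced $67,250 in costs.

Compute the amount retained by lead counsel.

$95,828.49

Fee base is the gross recovery, $541,670; costs are reimbursed separately.
First $113,500 at 38.5% = $43,697.50
Next $55,500 at 35.5% = $19,702.50
Next $167,000 at 27.5% = $45,925.00
Remaining $205,670 at 24.5% = $50,389.15
Fee: $43,697.50 + $19,702.50 + $45,925.00 + $50,389.15 = $159,714.15
Referral share: 40% of $159,714.15 = $63,885.66; lead counsel retains $159,714.15 − $63,885.66 = $95,828.49.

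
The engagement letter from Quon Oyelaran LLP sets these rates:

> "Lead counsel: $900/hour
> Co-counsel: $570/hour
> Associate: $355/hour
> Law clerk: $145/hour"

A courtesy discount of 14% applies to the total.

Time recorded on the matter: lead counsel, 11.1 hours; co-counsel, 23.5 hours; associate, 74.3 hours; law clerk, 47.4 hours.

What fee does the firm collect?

Lead counsel: 11.1 × $900 = $9,990.00
Co-counsel: 23.5 × $570 = $13,395.00
Associate: 74.3 × $355 = $26,376.50
Law clerk: 47.4 × $145 = $6,873.00
Subtotal: $56,634.50
Less 14% discount: −$7,928.83
Total: $56,634.50 − $7,928.83 = $48,705.67

$48,705.67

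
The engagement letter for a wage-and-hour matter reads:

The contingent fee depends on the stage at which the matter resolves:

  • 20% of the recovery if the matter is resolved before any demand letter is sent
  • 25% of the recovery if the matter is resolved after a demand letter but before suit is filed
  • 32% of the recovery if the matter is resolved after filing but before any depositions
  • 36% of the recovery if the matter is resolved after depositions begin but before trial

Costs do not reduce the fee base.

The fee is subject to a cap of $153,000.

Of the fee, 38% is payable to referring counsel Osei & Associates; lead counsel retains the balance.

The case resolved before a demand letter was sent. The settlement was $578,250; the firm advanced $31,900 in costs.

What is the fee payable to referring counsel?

Fee base is the gross recovery, $578,250; costs are reimbursed separately.
The matter resolved before a demand letter was sent, so the 20% rate applies.
$578,250 × 20% = $115,650.00
$115,650.00 is under the $153,000 cap.
Referral share: 38% of $115,650.00 = $43,947.00; lead counsel retains $115,650.00 − $43,947.00 = $71,703.00.

$43,947.00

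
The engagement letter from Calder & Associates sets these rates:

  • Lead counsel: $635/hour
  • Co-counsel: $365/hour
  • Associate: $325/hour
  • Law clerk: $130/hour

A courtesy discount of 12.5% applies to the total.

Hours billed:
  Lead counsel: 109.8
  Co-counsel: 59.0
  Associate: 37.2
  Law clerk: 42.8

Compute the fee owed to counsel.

$95,298.00

Lead counsel: 109.8 × $635 = $69,723.00
Co-counsel: 59.0 × $365 = $21,535.00
Associate: 37.2 × $325 = $12,090.00
Law clerk: 42.8 × $130 = $5,564.00
Subtotal: $108,912.00
Less 12.5% discount: −$13,614.00
Total: $108,912.00 − $13,614.00 = $95,298.00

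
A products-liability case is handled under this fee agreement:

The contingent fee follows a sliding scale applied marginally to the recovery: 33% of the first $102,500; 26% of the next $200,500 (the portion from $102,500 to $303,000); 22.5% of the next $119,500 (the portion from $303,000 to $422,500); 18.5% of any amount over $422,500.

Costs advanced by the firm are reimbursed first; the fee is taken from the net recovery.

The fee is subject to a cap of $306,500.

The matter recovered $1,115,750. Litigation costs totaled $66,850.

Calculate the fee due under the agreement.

Fee base (net of costs): $1,115,750 − $66,850 = $1,048,900
First $102,500 at 33% = $33,825.00
Next $200,500 at 26% = $52,130.00
Next $119,500 at 22.5% = $26,887.50
Remaining $626,400 at 18.5% = $115,884.00
Fee: $33,825.00 + $52,130.00 + $26,887.50 + $115,884.00 = $228,726.50
$228,726.50 is under the $306,500 cap.

$228,726.50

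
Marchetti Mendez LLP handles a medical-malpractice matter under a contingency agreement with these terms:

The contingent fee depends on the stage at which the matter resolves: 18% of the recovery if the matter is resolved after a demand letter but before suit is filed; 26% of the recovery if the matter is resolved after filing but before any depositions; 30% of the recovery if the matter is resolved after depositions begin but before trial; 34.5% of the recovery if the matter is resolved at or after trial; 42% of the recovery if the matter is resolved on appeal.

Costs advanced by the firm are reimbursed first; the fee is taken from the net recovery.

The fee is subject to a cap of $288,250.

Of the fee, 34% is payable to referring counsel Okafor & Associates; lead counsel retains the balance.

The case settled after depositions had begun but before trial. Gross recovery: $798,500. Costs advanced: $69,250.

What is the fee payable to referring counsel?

$74,383.50

Fee base (net of costs): $798,500 − $69,250 = $729,250
The matter settled after depositions had begun but before trial, so the 30% rate applies.
$729,250 × 30% = $218,775.00
$218,775.00 is under the $288,250 cap.
Referral share: 34% of $218,775.00 = $74,383.50; lead counsel retains $218,775.00 − $74,383.50 = $144,391.50.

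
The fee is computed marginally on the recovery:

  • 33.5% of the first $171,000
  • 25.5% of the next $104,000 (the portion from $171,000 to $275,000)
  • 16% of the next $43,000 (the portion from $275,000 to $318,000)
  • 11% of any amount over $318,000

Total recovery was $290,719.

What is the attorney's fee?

First $171,000 at 33.5% = $57,285.00
Next $104,000 at 25.5% = $26,520.00
Remaining $15,719 at 16% = $2,515.04
Fee: $57,285.00 + $26,520.00 + $2,515.04 = $86,320.04

$86,320.04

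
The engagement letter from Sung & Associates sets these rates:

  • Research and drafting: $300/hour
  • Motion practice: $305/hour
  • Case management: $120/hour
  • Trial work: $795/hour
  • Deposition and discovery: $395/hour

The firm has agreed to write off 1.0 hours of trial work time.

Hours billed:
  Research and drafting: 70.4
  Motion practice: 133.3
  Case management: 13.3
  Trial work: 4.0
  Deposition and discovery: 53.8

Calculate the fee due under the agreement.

$87,008.50

Research and drafting: 70.4 × $300 = $21,120.00
Motion practice: 133.3 × $305 = $40,656.50
Case management: 13.3 × $120 = $1,596.00
Trial work: 4.0 × $795 = $3,180.00
Deposition and discovery: 53.8 × $395 = $21,251.00
Subtotal: $87,803.50
Write-off: 1.0 × $795 = $795.00
Total: $87,803.50 − $795.00 = $87,008.50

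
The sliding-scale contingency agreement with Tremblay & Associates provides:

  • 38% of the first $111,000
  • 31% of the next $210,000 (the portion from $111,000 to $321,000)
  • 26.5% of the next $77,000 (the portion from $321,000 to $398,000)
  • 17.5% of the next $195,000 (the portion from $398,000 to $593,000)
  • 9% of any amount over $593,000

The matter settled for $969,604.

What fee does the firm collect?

First $111,000 at 38% = $42,180.00
Next $210,000 at 31% = $65,100.00
Next $77,000 at 26.5% = $20,405.00
Next $195,000 at 17.5% = $34,125.00
Remaining $376,604 at 9% = $33,894.36
Fee: $42,180.00 + $65,100.00 + $20,405.00 + $34,125.00 + $33,894.36 = $195,704.36

$195,704.36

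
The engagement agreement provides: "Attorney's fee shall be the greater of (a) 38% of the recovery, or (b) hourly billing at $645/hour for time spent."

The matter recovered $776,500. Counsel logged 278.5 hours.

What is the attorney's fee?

$295,070.00

(a) 38% of $776,500 = $295,070.00
(b) 278.5 × $645 = $179,632.50
The greater is (a): $295,070.00.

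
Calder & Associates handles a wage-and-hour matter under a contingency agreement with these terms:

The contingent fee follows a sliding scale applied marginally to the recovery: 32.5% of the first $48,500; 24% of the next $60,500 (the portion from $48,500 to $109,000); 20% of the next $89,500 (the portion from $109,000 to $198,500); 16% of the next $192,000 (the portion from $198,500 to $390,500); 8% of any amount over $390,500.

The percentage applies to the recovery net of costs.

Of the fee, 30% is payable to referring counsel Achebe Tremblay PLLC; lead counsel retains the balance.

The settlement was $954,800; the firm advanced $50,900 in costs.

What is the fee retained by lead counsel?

Fee base (net of costs): $954,800 − $50,900 = $903,900
First $48,500 at 32.5% = $15,762.50
Next $60,500 at 24% = $14,520.00
Next $89,500 at 20% = $17,900.00
Next $192,000 at 16% = $30,720.00
Remaining $513,400 at 8% = $41,072.00
Fee: $15,762.50 + $14,520.00 + $17,900.00 + $30,720.00 + $41,072.00 = $119,974.50
Referral share: 30% of $119,974.50 = $35,992.35; lead counsel retains $119,974.50 − $35,992.35 = $83,982.15.

$83,982.15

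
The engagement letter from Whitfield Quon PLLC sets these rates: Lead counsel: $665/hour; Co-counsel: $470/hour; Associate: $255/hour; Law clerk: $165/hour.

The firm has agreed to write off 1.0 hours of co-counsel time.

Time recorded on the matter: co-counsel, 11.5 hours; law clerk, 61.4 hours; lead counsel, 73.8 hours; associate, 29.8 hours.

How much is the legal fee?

$71,742.00

Lead counsel: 73.8 × $665 = $49,077.00
Co-counsel: 11.5 × $470 = $5,405.00
Associate: 29.8 × $255 = $7,599.00
Law clerk: 61.4 × $165 = $10,131.00
Subtotal: $72,212.00
Write-off: 1.0 × $470 = $470.00
Total: $72,212.00 − $470.00 = $71,742.00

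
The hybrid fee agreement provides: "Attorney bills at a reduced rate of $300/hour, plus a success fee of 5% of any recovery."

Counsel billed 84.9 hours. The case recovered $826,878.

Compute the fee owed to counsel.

$66,813.90

Hourly: 84.9 × $300 = $25,470.00
Success fee: 5% of $826,878 = $41,343.90
Total: $25,470.00 + $41,343.90 = $66,813.90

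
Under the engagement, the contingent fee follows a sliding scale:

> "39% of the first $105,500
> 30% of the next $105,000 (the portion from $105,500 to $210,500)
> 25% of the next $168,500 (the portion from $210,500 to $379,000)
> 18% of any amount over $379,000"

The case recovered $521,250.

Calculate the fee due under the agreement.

$140,375.00

First $105,500 at 39% = $41,145.00
Next $105,000 at 30% = $31,500.00
Next $168,500 at 25% = $42,125.00
Remaining $142,250 at 18% = $25,605.00
Fee: $41,145.00 + $31,500.00 + $42,125.00 + $25,605.00 = $140,375.00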